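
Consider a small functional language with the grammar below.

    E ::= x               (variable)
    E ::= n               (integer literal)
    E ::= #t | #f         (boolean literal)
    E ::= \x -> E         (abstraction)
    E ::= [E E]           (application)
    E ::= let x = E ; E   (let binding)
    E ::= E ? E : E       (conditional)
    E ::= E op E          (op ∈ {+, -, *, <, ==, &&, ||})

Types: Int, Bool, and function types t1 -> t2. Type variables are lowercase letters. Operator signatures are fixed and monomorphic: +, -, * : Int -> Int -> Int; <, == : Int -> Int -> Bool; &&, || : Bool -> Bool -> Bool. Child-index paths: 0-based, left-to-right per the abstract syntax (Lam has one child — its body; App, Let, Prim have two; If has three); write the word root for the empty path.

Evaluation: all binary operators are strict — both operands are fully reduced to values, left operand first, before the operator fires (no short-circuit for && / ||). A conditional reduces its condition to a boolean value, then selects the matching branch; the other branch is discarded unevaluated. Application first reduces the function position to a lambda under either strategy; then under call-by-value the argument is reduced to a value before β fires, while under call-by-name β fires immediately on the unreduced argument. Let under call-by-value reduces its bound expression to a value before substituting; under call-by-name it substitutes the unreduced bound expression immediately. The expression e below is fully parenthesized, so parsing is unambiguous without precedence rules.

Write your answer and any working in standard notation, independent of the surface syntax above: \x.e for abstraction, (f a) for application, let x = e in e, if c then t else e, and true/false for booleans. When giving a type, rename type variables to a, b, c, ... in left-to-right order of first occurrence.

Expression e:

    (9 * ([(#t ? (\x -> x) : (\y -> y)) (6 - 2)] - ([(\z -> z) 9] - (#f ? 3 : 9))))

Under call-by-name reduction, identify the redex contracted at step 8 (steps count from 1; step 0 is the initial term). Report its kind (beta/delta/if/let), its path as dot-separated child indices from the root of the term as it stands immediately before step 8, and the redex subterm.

Answer: delta at root : (9 * 4)

Working:
step 0: (9 * (((if true then (\x.x) else (\y.y)) (6 - 2)) - (((\z.z) 9) - (if false then 3 else 9))))
step 1: [if@1.0.0] (9 * (((\x.x) (6 - 2)) - (((\z.z) 9) - (if false then 3 else 9))))
step 2: [beta@1.0] (9 * ((6 - 2) - (((\z.z) 9) - (if false then 3 else 9))))
step 3: [delta@1.0] (9 * (4 - (((\z.z) 9) - (if false then 3 else 9))))
step 4: [beta@1.1.0] (9 * (4 - (9 - (if false then 3 else 9))))
step 5: [if@1.1.1] (9 * (4 - (9 - 9)))
step 6: [delta@1.1] (9 * (4 - 0))
step 7: [delta@1] (9 * 4)
step 8: [delta@root] 36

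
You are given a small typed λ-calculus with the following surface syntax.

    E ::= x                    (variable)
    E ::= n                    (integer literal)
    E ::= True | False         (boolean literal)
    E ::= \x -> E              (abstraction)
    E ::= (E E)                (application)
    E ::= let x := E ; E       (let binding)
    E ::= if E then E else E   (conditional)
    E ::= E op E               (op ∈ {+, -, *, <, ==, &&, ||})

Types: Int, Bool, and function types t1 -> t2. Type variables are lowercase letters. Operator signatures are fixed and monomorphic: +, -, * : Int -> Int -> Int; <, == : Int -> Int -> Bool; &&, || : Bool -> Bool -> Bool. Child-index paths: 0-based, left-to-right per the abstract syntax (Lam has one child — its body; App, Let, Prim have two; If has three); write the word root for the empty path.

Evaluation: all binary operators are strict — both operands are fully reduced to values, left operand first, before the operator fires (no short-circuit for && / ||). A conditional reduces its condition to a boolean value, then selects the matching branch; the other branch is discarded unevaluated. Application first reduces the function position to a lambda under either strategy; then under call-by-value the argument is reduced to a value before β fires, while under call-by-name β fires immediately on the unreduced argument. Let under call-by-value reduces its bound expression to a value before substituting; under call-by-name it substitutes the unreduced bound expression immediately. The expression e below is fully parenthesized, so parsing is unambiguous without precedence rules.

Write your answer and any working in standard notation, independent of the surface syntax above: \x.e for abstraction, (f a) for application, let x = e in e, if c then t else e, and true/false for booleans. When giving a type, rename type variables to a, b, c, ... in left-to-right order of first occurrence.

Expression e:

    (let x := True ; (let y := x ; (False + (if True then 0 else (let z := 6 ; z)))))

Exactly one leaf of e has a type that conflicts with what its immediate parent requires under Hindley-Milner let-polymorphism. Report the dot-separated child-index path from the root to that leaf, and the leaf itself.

Trace:
let x : Bool
x : Bool
let y : Bool
  unify Bool ~ Int
  FAIL: mismatch Bool ~ Int

Answer: 1.1.0 : false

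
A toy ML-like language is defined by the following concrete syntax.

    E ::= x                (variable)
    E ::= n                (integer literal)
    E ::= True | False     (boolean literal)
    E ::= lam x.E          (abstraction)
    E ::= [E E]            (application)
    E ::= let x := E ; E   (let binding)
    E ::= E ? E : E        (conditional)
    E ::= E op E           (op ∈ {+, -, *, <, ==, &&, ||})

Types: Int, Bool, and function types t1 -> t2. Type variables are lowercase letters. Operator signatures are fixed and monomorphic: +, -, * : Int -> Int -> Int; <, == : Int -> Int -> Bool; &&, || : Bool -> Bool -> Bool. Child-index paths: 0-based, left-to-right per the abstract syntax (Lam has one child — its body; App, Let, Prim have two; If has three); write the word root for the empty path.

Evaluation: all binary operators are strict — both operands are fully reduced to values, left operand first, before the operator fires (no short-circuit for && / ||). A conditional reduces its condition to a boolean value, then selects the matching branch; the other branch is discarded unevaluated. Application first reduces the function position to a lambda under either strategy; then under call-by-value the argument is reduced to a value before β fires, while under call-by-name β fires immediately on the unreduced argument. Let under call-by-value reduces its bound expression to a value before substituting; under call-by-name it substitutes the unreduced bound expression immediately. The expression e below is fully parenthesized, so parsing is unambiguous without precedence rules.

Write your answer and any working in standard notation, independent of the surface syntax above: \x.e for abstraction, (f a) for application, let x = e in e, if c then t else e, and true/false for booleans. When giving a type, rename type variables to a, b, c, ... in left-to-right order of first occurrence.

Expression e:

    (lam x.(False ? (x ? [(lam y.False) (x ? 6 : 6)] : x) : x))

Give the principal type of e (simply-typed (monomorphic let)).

Answer: Bool -> Bool

Trace:
  unify Bool ~ Bool
x : a
  unify a ~ Bool
\y._ : b -> Bool
x : Bool
  unify Bool ~ Bool
  unify Int ~ Int
  unify b -> Bool ~ Int -> c
  unify b ~ Int
  unify Bool ~ c
_ _ : Bool
x : Bool
  unify Bool ~ Bool
x : Bool
  unify Bool ~ Bool
\x._ : Bool -> Bool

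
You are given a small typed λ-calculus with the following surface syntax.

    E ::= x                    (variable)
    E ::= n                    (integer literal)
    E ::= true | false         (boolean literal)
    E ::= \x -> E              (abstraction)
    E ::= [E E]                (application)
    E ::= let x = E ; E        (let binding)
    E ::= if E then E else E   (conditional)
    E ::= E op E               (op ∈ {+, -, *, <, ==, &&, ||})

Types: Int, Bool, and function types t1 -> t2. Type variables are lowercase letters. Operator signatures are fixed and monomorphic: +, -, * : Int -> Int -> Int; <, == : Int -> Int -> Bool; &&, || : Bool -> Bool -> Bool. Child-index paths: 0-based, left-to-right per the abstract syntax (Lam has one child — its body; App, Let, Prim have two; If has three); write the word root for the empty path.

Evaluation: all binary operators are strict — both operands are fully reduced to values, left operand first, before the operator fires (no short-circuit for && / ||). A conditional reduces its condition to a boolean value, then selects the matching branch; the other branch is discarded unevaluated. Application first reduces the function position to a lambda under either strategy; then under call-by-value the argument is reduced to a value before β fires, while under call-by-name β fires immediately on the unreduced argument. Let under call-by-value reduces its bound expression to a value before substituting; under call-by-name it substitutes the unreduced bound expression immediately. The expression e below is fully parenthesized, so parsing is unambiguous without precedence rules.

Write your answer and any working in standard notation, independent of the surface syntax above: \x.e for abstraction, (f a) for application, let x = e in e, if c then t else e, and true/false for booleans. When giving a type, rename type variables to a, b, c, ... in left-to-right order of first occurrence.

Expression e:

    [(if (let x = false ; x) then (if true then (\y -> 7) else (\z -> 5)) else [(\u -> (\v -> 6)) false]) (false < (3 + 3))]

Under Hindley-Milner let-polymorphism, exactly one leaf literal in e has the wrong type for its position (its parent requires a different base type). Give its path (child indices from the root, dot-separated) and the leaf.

Answer: 1.0 : false

Working:
let x : Bool
x : Bool
  unify Bool ~ Bool
  unify Bool ~ Bool
\y._ : a -> Int
\z._ : b -> Int
  unify a -> Int ~ b -> Int
  unify a ~ b
  unify Int ~ Int
\v._ : d -> Int
\u._ : c -> d -> Int
  unify c -> d -> Int ~ Bool -> e
  unify c ~ Bool
  unify d -> Int ~ e
_ _ : d -> Int
  unify b -> Int ~ d -> Int
  unify b ~ d
  unify Int ~ Int
  unify Bool ~ Int
  FAIL: mismatch Bool ~ Int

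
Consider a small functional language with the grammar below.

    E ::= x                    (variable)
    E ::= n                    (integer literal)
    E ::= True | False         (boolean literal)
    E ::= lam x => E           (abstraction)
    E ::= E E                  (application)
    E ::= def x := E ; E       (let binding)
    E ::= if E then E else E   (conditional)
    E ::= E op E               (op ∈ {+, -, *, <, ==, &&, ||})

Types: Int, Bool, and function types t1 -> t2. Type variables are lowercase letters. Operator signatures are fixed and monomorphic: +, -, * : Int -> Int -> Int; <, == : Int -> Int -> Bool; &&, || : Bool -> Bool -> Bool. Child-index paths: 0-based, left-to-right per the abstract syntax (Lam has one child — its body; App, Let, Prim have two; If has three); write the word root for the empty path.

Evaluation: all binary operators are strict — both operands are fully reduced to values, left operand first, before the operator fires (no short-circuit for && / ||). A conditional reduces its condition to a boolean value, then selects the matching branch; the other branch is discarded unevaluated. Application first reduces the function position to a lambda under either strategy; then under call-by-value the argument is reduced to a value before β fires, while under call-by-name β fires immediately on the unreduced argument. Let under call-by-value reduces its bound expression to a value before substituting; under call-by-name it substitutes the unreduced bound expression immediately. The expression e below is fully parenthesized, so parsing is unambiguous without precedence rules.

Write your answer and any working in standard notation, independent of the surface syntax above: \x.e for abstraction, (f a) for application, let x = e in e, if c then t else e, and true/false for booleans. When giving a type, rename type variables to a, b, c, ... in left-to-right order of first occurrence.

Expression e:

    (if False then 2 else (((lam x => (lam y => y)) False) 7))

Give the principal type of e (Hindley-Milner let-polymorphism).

Answer: Int

Working:
  unify Bool ~ Bool
y : b
\y._ : b -> b
\x._ : a -> b -> b
  unify a -> b -> b ~ Bool -> c
  unify a ~ Bool
  unify b -> b ~ c
_ _ : b -> b
  unify b -> b ~ Int -> d
  unify b ~ Int
  unify Int ~ d
_ _ : Int
  unify Int ~ Int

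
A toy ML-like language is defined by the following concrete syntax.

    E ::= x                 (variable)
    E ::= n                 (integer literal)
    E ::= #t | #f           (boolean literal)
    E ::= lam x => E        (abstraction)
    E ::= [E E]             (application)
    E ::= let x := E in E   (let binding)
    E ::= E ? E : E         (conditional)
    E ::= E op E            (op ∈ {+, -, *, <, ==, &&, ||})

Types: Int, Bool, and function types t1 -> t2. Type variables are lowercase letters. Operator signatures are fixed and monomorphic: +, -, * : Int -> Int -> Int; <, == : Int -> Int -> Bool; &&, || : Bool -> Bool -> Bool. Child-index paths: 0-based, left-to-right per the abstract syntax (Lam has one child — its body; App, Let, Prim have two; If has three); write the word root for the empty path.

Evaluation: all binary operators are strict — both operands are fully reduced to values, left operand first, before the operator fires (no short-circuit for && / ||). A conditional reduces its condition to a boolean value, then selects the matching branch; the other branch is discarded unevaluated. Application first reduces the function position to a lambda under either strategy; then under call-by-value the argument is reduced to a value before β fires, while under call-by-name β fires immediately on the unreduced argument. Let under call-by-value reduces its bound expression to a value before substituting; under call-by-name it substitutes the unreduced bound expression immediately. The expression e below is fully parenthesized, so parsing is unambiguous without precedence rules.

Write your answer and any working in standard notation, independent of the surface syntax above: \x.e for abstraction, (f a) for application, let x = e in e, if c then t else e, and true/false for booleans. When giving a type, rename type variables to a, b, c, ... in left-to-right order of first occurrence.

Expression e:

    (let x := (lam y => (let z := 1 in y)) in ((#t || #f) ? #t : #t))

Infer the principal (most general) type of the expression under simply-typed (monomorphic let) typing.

Answer: Bool

Working:
let z : Int
y : a
\y._ : a -> a
let x : a -> a
  unify Bool ~ Bool
  unify Bool ~ Bool
  unify Bool ~ Bool
  unify Bool ~ Bool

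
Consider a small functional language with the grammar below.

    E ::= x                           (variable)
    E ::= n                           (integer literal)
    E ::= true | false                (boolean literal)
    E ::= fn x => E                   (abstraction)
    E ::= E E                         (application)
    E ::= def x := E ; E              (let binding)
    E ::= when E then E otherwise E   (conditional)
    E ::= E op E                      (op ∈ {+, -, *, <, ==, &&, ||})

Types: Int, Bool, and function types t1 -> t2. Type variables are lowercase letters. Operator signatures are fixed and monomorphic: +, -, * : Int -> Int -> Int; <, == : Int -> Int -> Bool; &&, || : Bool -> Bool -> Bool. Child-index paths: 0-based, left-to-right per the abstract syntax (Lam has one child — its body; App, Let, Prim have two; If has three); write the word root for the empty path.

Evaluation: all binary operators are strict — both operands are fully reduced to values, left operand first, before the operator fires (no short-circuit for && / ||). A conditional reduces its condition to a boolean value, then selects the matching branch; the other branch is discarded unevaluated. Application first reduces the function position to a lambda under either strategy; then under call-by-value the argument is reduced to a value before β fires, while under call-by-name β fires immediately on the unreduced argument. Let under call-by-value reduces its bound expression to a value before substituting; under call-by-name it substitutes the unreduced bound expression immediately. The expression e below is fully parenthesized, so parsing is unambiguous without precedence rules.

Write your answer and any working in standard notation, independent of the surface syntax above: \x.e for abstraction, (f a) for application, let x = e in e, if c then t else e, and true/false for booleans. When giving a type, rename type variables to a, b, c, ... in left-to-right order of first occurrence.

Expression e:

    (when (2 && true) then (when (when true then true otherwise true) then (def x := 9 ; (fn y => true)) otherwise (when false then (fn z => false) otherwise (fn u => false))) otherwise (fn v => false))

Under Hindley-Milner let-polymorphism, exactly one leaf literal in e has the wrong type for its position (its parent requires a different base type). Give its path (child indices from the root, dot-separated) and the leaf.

Answer: 0.0 : 2

Working:
  unify Int ~ Bool
  FAIL: mismatch Int ~ Bool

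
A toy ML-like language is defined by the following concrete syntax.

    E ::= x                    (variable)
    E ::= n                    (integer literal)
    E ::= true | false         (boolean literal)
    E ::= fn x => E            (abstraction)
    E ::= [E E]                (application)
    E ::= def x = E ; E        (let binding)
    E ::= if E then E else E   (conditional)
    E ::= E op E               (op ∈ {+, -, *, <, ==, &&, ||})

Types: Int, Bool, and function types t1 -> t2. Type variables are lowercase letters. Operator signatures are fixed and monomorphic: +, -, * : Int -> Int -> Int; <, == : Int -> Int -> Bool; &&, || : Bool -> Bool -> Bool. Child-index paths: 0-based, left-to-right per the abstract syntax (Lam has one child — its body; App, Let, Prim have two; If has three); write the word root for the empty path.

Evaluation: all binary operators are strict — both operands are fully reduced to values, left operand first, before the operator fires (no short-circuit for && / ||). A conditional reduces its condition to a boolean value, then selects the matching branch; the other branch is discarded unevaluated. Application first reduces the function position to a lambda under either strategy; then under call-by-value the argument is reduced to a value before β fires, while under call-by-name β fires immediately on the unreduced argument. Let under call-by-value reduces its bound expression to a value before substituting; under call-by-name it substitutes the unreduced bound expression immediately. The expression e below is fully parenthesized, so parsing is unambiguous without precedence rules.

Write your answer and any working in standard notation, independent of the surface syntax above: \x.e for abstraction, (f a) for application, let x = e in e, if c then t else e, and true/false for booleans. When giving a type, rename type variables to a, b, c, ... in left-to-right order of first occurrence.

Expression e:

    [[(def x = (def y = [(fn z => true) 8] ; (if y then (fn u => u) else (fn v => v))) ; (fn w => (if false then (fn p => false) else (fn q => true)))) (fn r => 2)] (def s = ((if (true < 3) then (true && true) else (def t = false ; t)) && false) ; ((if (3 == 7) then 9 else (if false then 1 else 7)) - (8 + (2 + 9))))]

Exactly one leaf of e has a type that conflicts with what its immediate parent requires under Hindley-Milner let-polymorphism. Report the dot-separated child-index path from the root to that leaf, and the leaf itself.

Answer: 1.0.0.0.0 : true

Trace:
\z._ : a -> Bool
  unify a -> Bool ~ Int -> b
  unify a ~ Int
  unify Bool ~ b
_ _ : Bool
let y : Bool
y : Bool
  unify Bool ~ Bool
u : c
\u._ : c -> c
v : d
\v._ : d -> d
  unify c -> c ~ d -> d
  unify c ~ d
  unify d ~ d
let x : forall. d -> d
  unify Bool ~ Bool
\p._ : f -> Bool
\q._ : g -> Bool
  unify f -> Bool ~ g -> Bool
  unify f ~ g
  unify Bool ~ Bool
\w._ : e -> g -> Bool
\r._ : h -> Int
  unify e -> g -> Bool ~ (h -> Int) -> i
  unify e ~ h -> Int
  unify g -> Bool ~ i
_ _ : g -> Bool
  unify Bool ~ Int
  FAIL: mismatch Bool ~ Int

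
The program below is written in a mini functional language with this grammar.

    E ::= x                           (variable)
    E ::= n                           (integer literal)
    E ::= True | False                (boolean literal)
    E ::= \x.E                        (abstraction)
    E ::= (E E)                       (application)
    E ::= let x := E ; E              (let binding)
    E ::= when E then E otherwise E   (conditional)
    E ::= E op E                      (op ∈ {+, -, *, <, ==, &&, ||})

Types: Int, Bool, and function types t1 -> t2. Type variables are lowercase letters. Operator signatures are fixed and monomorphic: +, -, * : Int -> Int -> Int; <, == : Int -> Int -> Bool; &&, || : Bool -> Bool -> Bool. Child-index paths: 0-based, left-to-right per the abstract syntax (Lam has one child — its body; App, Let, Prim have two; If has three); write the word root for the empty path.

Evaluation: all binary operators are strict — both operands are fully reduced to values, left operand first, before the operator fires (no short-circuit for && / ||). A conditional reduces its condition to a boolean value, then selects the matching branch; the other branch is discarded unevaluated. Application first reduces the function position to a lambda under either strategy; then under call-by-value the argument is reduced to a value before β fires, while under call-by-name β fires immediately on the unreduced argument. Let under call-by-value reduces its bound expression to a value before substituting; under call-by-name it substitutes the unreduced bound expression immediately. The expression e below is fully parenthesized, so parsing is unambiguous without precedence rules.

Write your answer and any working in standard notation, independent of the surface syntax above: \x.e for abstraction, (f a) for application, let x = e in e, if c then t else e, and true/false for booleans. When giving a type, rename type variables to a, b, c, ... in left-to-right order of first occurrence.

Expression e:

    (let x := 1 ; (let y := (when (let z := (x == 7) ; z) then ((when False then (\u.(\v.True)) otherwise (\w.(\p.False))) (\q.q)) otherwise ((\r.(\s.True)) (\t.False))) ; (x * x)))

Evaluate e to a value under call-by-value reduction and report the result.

Answer: 1

Trace:
step 0: (let x = 1 in (let y = (if (let z = (x == 7) in z) then ((if false then (\u.(\v.true)) else (\w.(\p.false))) (\q.q)) else ((\r.(\s.true)) (\t.false))) in (x * x)))
step 1: [let@root] (let y = (if (let z = (1 == 7) in z) then ((if false then (\u.(\v.true)) else (\w.(\p.false))) (\q.q)) else ((\r.(\s.true)) (\t.false))) in (1 * 1))
step 2: [delta@0.0.0] (let y = (if (let z = false in z) then ((if false then (\u.(\v.true)) else (\w.(\p.false))) (\q.q)) else ((\r.(\s.true)) (\t.false))) in (1 * 1))
step 3: [let@0.0] (let y = (if false then ((if false then (\u.(\v.true)) else (\w.(\p.false))) (\q.q)) else ((\r.(\s.true)) (\t.false))) in (1 * 1))
step 4: [if@0] (let y = ((\r.(\s.true)) (\t.false)) in (1 * 1))
step 5: [beta@0] (let y = (\s.true) in (1 * 1))
step 6: [let@root] (1 * 1)
step 7: [delta@root] 1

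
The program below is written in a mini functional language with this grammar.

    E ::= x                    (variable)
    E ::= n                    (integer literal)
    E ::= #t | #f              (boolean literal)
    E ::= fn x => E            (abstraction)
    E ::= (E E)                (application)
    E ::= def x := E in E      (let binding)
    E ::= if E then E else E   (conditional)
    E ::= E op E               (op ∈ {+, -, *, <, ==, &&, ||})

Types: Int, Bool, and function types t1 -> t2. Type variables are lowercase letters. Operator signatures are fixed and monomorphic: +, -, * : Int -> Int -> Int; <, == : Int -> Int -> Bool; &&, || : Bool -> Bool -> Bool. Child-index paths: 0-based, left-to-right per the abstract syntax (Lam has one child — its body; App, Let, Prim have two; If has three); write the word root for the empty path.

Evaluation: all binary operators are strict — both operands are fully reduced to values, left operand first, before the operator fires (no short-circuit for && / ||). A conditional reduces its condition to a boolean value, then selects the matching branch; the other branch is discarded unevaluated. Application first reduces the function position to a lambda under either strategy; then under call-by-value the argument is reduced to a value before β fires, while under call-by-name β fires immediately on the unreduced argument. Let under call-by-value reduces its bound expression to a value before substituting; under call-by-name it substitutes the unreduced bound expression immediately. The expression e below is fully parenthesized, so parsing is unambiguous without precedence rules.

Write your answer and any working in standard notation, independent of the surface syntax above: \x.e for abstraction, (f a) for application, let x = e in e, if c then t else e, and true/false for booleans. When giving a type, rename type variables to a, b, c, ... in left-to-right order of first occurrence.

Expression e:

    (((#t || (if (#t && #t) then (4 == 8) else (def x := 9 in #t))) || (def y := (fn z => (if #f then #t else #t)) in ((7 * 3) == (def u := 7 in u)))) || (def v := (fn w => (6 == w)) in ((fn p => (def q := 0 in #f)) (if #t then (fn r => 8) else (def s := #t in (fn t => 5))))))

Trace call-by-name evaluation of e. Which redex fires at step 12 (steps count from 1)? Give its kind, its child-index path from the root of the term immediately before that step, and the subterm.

Trace:
step 0: (((true || (if (true && true) then (4 == 8) else (let x = 9 in true))) || (let y = (\z.(if false then true else true)) in ((7 * 3) == (let u = 7 in u)))) || (let v = (\w.(6 == w)) in ((\p.(let q = 0 in false)) (if true then (\r.8) else (let s = true in (\t.5))))))
step 1: [delta@0.0.1.0] (((true || (if true then (4 == 8) else (let x = 9 in true))) || (let y = (\z.(if false then true else true)) in ((7 * 3) == (let u = 7 in u)))) || (let v = (\w.(6 == w)) in ((\p.(let q = 0 in false)) (if true then (\r.8) else (let s = true in (\t.5))))))
step 2: [if@0.0.1] (((true || (4 == 8)) || (let y = (\z.(if false then true else true)) in ((7 * 3) == (let u = 7 in u)))) || (let v = (\w.(6 == w)) in ((\p.(let q = 0 in false)) (if true then (\r.8) else (let s = true in (\t.5))))))
step 3: [delta@0.0.1] (((true || false) || (let y = (\z.(if false then true else true)) in ((7 * 3) == (let u = 7 in u)))) || (let v = (\w.(6 == w)) in ((\p.(let q = 0 in false)) (if true then (\r.8) else (let s = true in (\t.5))))))
step 4: [delta@0.0] ((true || (let y = (\z.(if false then true else true)) in ((7 * 3) == (let u = 7 in u)))) || (let v = (\w.(6 == w)) in ((\p.(let q = 0 in false)) (if true then (\r.8) else (let s = true in (\t.5))))))
step 5: [let@0.1] ((true || ((7 * 3) == (let u = 7 in u))) || (let v = (\w.(6 == w)) in ((\p.(let q = 0 in false)) (if true then (\r.8) else (let s = true in (\t.5))))))
step 6: [delta@0.1.0] ((true || (21 == (let u = 7 in u))) || (let v = (\w.(6 == w)) in ((\p.(let q = 0 in false)) (if true then (\r.8) else (let s = true in (\t.5))))))
step 7: [let@0.1.1] ((true || (21 == 7)) || (let v = (\w.(6 == w)) in ((\p.(let q = 0 in false)) (if true then (\r.8) else (let s = true in (\t.5))))))
step 8: [delta@0.1] ((true || false) || (let v = (\w.(6 == w)) in ((\p.(let q = 0 in false)) (if true then (\r.8) else (let s = true in (\t.5))))))
step 9: [delta@0] (true || (let v = (\w.(6 == w)) in ((\p.(let q = 0 in false)) (if true then (\r.8) else (let s = true in (\t.5))))))
step 10: [let@1] (true || ((\p.(let q = 0 in false)) (if true then (\r.8) else (let s = true in (\t.5)))))
step 11: [beta@1] (true || (let q = 0 in false))
step 12: [let@1] (true || false)

Answer: let at 1 : (let q = 0 in false)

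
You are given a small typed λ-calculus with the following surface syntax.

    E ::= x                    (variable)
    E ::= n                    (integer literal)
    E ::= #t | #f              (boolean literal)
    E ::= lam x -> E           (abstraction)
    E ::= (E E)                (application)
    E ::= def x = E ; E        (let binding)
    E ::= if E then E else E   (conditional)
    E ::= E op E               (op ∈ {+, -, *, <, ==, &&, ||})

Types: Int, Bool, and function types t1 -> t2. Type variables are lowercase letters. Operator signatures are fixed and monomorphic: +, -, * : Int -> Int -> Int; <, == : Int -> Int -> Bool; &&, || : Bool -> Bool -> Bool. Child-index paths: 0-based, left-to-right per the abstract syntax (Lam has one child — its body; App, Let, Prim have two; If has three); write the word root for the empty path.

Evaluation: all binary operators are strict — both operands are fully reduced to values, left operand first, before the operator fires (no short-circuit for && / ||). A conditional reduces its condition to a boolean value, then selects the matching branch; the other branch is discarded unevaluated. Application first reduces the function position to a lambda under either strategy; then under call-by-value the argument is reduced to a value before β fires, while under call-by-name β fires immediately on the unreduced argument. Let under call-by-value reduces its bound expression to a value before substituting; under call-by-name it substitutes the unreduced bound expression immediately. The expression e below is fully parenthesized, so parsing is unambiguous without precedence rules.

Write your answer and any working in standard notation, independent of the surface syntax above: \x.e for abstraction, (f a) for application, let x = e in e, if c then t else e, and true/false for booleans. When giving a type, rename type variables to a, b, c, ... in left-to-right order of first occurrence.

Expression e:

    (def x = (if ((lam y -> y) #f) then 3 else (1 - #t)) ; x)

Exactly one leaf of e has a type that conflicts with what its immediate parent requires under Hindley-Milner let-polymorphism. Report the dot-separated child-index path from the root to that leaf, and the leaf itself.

Answer: 0.2.1 : true

Derivation:
y : a
\y._ : a -> a
  unify a -> a ~ Bool -> b
  unify a ~ Bool
  unify Bool ~ b
_ _ : Bool
  unify Bool ~ Bool
  unify Int ~ Int
  unify Bool ~ Int
  FAIL: mismatch Bool ~ Int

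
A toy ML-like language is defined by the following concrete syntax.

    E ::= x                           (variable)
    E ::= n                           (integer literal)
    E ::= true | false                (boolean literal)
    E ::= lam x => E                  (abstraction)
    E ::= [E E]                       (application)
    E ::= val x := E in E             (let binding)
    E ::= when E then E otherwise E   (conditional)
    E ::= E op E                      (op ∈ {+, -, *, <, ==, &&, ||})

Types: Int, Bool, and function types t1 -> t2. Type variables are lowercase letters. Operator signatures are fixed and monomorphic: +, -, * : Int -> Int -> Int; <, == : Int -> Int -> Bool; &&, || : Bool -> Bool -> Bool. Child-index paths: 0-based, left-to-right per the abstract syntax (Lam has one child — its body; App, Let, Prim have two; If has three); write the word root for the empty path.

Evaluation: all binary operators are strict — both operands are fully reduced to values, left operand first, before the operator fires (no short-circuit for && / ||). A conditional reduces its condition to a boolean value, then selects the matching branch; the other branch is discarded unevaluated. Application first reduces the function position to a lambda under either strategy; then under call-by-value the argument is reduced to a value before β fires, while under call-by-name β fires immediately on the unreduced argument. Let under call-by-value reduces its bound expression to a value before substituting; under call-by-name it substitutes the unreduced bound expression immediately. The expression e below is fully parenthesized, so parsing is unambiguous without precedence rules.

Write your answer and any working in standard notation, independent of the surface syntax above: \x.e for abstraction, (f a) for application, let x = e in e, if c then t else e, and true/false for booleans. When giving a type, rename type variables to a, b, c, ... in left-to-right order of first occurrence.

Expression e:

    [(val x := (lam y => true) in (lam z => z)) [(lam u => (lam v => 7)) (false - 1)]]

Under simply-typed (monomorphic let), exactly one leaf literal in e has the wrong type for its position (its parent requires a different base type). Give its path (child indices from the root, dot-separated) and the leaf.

Answer: 1.1.0 : false

Derivation:
\y._ : a -> Bool
let x : a -> Bool
z : b
\z._ : b -> b
\v._ : d -> Int
\u._ : c -> d -> Int
  unify Bool ~ Int
  FAIL: mismatch Bool ~ Int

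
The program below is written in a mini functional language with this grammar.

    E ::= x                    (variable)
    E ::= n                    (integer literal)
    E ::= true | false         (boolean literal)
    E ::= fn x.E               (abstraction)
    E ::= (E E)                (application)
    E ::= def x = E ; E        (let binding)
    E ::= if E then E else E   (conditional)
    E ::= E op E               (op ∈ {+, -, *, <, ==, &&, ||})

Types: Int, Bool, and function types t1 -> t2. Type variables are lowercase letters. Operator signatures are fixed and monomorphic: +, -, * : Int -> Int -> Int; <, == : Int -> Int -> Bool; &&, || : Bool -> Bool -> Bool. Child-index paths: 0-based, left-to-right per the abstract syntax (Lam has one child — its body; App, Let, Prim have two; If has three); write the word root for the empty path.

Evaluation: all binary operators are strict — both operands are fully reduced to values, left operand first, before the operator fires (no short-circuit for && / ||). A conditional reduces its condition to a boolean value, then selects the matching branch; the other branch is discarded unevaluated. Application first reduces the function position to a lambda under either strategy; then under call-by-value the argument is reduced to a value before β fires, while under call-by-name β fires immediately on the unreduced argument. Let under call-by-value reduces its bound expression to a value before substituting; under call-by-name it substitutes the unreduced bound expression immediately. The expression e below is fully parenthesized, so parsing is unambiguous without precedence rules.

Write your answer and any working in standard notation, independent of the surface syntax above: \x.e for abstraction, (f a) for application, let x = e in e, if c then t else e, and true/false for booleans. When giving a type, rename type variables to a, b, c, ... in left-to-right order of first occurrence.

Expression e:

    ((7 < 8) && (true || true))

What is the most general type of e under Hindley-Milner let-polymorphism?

Derivation:
  unify Int ~ Int
  unify Int ~ Int
  unify Bool ~ Bool
  unify Bool ~ Bool
  unify Bool ~ Bool
  unify Bool ~ Bool

Answer: Bool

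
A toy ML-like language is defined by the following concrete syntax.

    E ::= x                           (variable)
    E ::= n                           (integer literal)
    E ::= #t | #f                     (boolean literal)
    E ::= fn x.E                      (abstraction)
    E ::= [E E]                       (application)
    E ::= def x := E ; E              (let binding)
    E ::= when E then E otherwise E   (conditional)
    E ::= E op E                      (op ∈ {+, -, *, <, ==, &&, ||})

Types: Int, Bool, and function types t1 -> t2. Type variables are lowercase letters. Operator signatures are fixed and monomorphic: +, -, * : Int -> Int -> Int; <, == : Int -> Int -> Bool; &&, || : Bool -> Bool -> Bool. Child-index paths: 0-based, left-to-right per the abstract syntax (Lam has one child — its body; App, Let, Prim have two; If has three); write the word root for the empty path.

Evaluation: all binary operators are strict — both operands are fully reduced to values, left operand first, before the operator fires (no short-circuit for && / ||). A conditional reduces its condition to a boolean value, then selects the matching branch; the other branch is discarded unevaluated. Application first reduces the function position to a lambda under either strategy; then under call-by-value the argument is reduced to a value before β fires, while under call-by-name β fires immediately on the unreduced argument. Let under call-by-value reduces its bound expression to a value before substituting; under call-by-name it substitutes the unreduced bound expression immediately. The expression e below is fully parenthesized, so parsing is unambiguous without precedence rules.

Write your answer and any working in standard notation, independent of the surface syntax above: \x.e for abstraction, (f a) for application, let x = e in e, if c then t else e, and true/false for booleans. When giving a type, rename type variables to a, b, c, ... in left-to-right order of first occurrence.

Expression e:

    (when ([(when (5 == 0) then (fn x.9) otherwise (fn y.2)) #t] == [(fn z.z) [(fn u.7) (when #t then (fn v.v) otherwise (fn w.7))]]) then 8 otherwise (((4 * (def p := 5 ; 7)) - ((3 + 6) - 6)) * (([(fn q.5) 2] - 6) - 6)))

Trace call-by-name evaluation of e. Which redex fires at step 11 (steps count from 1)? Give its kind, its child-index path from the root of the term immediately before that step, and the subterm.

Answer: delta at 0.1 : (9 - 6)

Working:
step 0: (if (((if (5 == 0) then (\x.9) else (\y.2)) true) == ((\z.z) ((\u.7) (if true then (\v.v) else (\w.7))))) then 8 else (((4 * (let p = 5 in 7)) - ((3 + 6) - 6)) * ((((\q.5) 2) - 6) - 6)))
step 1: [delta@0.0.0.0] (if (((if false then (\x.9) else (\y.2)) true) == ((\z.z) ((\u.7) (if true then (\v.v) else (\w.7))))) then 8 else (((4 * (let p = 5 in 7)) - ((3 + 6) - 6)) * ((((\q.5) 2) - 6) - 6)))
step 2: [if@0.0.0] (if (((\y.2) true) == ((\z.z) ((\u.7) (if true then (\v.v) else (\w.7))))) then 8 else (((4 * (let p = 5 in 7)) - ((3 + 6) - 6)) * ((((\q.5) 2) - 6) - 6)))
step 3: [beta@0.0] (if (2 == ((\z.z) ((\u.7) (if true then (\v.v) else (\w.7))))) then 8 else (((4 * (let p = 5 in 7)) - ((3 + 6) - 6)) * ((((\q.5) 2) - 6) - 6)))
step 4: [beta@0.1] (if (2 == ((\u.7) (if true then (\v.v) else (\w.7)))) then 8 else (((4 * (let p = 5 in 7)) - ((3 + 6) - 6)) * ((((\q.5) 2) - 6) - 6)))
step 5: [beta@0.1] (if (2 == 7) then 8 else (((4 * (let p = 5 in 7)) - ((3 + 6) - 6)) * ((((\q.5) 2) - 6) - 6)))
step 6: [delta@0] (if false then 8 else (((4 * (let p = 5 in 7)) - ((3 + 6) - 6)) * ((((\q.5) 2) - 6) - 6)))
step 7: [if@root] (((4 * (let p = 5 in 7)) - ((3 + 6) - 6)) * ((((\q.5) 2) - 6) - 6))
step 8: [let@0.0.1] (((4 * 7) - ((3 + 6) - 6)) * ((((\q.5) 2) - 6) - 6))
step 9: [delta@0.0] ((28 - ((3 + 6) - 6)) * ((((\q.5) 2) - 6) - 6))
step 10: [delta@0.1.0] ((28 - (9 - 6)) * ((((\q.5) 2) - 6) - 6))
step 11: [delta@0.1] ((28 - 3) * ((((\q.5) 2) - 6) - 6))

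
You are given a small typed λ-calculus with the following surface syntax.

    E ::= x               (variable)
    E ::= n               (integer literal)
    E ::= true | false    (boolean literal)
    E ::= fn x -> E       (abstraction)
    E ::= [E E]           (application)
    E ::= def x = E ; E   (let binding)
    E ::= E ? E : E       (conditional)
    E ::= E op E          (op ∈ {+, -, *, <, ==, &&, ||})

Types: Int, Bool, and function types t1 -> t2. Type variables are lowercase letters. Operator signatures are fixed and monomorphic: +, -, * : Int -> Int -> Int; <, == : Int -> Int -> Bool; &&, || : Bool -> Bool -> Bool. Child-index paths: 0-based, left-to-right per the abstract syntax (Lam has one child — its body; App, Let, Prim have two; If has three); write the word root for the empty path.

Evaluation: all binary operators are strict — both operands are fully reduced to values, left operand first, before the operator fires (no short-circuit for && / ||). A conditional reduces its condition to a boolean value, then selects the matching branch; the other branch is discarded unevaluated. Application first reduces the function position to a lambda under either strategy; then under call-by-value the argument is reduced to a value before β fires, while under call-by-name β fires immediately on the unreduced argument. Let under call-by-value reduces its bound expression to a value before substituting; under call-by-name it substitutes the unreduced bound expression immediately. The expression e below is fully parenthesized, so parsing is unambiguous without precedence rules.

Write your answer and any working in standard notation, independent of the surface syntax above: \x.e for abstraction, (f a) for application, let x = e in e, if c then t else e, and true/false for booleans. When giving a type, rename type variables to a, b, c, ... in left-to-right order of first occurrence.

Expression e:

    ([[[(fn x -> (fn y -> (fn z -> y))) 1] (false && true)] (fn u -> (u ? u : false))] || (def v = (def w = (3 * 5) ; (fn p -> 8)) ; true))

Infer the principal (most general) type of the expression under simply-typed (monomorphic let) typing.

Answer: Bool

Working:
y : b
\z._ : c -> b
\y._ : b -> c -> b
\x._ : a -> b -> c -> b
  unify a -> b -> c -> b ~ Int -> d
  unify a ~ Int
  unify b -> c -> b ~ d
_ _ : b -> c -> b
  unify Bool ~ Bool
  unify Bool ~ Bool
  unify b -> c -> b ~ Bool -> e
  unify b ~ Bool
  unify c -> Bool ~ e
_ _ : c -> Bool
u : f
  unify f ~ Bool
u : Bool
  unify Bool ~ Bool
\u._ : Bool -> Bool
  unify c -> Bool ~ (Bool -> Bool) -> g
  unify c ~ Bool -> Bool
  unify Bool ~ g
_ _ : Bool
  unify Bool ~ Bool
  unify Int ~ Int
  unify Int ~ Int
let w : Int
\p._ : h -> Int
let v : h -> Int
  unify Bool ~ Bool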